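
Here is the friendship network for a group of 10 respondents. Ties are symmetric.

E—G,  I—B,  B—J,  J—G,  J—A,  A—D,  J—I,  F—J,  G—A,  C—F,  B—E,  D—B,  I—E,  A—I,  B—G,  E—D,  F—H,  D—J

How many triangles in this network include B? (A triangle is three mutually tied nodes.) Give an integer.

B's neighbors: D, E, G, I, and J.
Neighbor pairs that are themselves tied: B–D–E; B–D–J; B–E–G; B–E–I; B–G–J; B–I–J. Each forms one triangle with B, for 6 in total.

6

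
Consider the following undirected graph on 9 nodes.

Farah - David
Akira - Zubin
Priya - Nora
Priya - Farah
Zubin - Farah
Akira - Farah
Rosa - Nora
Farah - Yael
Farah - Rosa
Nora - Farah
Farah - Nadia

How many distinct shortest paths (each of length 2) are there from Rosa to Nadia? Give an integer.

1

The shortest distance is 2, and the only length-2 path is Rosa–Farah–Nadia. So there is exactly 1 shortest path.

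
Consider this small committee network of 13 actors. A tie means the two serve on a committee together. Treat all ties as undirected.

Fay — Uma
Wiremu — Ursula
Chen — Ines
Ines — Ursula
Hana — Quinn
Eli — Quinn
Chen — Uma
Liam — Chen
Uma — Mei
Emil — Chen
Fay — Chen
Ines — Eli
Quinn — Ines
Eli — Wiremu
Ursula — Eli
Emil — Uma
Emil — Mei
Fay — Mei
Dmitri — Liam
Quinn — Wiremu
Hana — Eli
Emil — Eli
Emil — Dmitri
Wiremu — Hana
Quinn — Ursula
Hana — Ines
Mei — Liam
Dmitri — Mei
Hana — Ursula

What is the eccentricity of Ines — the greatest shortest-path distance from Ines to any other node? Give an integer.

3

Distances from Ines: Chen:1, Dmitri:3, Eli:1, Emil:2, Fay:2, Hana:1, Liam:2, Mei:3, Quinn:1, Uma:2, Ursula:1, Wiremu:2.
The largest is 3 (to Mei and Dmitri), so the eccentricity of Ines is 3.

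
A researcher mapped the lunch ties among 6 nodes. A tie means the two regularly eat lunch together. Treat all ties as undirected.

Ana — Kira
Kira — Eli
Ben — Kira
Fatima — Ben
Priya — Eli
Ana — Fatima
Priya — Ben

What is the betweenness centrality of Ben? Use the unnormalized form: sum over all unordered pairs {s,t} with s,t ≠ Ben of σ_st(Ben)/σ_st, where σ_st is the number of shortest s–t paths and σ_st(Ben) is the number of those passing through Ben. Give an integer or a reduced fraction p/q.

Pairs whose geodesics pass through Ben — Fatima–Priya: 1; Fatima–Eli: 2/3; Fatima–Kira: 1/2; Priya–Kira: 1/2; Priya–Ana: 2/3.
All other pairs contribute 0.
Summing the contributions gives betweenness(Ben) = 10/3.

10/3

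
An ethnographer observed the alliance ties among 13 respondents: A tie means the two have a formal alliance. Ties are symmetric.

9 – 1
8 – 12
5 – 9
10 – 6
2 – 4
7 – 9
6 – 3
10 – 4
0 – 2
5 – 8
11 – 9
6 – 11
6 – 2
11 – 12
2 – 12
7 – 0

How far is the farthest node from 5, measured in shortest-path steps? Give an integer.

Distances from 5: 0:3, 1:2, 2:3, 3:4, 4:4, 6:3, 7:2, 8:1, 9:1, 10:4, 11:2, 12:2.
The largest is 4 (to 10, 3, and 4), so the eccentricity of 5 is 4.

4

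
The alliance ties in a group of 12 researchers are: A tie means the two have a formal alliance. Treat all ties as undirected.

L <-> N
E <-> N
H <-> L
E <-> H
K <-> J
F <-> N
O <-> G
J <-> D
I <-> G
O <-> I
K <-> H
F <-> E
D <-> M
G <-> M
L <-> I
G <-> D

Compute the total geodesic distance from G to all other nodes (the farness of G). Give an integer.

25

Distances from G: D:1, E:4, F:4, H:3, I:1, J:2, K:3, L:2, M:1, N:3, O:1.
Sum = 1 + 4 + 4 + 3 + 1 + 2 + 3 + 2 + 1 + 3 + 1 = 25.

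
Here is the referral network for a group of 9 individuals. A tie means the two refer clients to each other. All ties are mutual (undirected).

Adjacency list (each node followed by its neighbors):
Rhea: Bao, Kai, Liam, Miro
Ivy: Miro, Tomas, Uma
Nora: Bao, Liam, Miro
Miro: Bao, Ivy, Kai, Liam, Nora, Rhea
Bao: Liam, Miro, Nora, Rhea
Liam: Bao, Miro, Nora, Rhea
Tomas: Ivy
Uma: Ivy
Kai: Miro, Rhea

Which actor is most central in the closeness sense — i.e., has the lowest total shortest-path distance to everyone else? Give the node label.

Miro

Farness (sum of distances to all others) for each node — Bao:14, Ivy:13, Kai:16, Liam:14, Miro:10, Nora:15, Rhea:14, Tomas:20, Uma:20.
The smallest farness is 10, for Miro, so Miro has the highest closeness.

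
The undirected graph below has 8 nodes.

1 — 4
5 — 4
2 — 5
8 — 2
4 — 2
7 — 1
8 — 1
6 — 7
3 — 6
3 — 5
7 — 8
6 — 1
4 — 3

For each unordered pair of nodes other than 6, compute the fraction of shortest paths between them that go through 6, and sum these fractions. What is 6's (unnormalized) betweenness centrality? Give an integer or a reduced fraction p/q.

Pairs whose geodesics pass through 6 — 5–7: 1/3; 3–7: 1; 3–8: 2/5; 3–1: 1/2.
All other pairs contribute 0.
Summing the contributions gives betweenness(6) = 67/30.

67/30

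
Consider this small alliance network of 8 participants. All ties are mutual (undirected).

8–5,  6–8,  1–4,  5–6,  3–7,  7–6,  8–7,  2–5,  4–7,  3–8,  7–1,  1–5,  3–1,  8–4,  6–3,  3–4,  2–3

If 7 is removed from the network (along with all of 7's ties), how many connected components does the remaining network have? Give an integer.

7's neighbors (1, 3, 4, 6, and 8) remain reachable from one another through other ties, so the rest of the network stays in one piece.

1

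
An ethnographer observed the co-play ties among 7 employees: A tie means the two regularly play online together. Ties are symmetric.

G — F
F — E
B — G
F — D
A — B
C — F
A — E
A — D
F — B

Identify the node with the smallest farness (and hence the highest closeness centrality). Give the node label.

Farness (sum of distances to all others) for each node — A:10, B:9, C:12, D:10, E:10, F:7, G:10.
The smallest farness is 7, for F, so F has the highest closeness.

F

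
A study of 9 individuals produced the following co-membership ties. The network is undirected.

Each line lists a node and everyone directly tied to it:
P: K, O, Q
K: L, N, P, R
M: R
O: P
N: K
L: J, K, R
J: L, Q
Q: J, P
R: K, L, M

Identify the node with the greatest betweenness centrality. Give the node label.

K

Unnormalized betweenness of each node: J:2, K:14, L:5, M:0, N:0, O:0, P:10, Q:2, R:7.
K has the largest value, 14, making it the main broker — the node through which the most shortest paths run.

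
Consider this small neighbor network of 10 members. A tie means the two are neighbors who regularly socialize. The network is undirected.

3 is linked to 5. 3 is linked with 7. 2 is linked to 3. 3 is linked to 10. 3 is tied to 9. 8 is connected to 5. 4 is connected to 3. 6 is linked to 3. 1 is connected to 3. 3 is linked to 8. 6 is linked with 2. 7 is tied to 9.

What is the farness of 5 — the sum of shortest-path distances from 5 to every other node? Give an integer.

16

Distances from 5: 1:2, 2:2, 3:1, 4:2, 6:2, 7:2, 8:1, 9:2, 10:2.
Sum = 2 + 2 + 1 + 2 + 2 + 2 + 1 + 2 + 2 = 16.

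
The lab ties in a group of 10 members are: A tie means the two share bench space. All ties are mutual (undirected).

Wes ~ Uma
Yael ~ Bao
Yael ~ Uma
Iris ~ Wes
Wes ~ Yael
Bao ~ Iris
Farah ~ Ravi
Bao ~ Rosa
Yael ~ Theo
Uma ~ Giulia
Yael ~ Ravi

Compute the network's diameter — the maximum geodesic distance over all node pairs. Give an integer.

4

Eccentricity of each node (its greatest distance to any other): Bao:3, Farah:4, Giulia:4, Iris:4, Ravi:3, Rosa:4, Theo:3, Uma:3, Wes:3, Yael:2.
The maximum eccentricity is 4, realized for instance by the pair Rosa–Giulia via Rosa – Bao – Yael – Uma – Giulia. So the diameter is 4.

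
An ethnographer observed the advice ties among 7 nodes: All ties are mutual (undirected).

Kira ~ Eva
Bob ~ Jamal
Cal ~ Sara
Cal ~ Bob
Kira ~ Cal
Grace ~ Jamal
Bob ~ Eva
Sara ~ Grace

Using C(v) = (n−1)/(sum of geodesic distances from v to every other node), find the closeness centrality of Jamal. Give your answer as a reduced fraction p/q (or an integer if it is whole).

Distances from Jamal: Bob:1, Cal:2, Eva:2, Grace:1, Kira:3, Sara:2. Sum = 11.
n = 7, so closeness = 6/11.

6/11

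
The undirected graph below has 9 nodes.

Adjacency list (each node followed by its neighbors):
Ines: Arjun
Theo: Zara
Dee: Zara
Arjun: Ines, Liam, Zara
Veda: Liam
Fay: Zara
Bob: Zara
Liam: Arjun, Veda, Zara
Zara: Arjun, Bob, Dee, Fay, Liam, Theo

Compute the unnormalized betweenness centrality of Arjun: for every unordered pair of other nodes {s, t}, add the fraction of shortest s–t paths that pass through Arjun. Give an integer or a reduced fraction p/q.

Pairs whose geodesics pass through Arjun — Dee–Ines: 1; Fay–Ines: 1; Bob–Ines: 1; Theo–Ines: 1; Veda–Ines: 1; Zara–Ines: 1; Liam–Ines: 1.
All other pairs contribute 0.
Summing the contributions gives betweenness(Arjun) = 7.

7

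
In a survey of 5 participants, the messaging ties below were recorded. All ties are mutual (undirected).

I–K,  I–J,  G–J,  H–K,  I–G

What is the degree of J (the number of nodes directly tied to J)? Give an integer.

2

J is directly tied to G and I. That is 2 neighbors, so the degree of J is 2.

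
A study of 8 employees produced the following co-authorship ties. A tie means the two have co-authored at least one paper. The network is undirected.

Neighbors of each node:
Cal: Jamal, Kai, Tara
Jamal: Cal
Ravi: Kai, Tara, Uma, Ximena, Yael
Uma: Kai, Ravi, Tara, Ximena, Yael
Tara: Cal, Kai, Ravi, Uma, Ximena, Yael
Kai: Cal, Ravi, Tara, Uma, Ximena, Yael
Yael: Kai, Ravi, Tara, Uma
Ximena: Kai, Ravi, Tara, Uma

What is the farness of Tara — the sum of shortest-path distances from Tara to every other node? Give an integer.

8

Distances from Tara: Cal:1, Jamal:2, Kai:1, Ravi:1, Uma:1, Ximena:1, Yael:1.
Sum = 1 + 2 + 1 + 1 + 1 + 1 + 1 = 8.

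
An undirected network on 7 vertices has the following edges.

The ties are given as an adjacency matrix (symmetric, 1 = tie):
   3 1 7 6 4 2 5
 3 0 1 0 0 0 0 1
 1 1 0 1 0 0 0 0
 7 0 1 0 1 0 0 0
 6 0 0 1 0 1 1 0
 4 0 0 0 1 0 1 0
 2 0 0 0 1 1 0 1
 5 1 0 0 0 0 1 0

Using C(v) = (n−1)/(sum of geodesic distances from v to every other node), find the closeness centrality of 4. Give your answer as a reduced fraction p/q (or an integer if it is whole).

Distances from 4: 1:3, 2:1, 3:3, 5:2, 6:1, 7:2. Sum = 12.
n = 7, so closeness = 6/12 = 1/2.

1/2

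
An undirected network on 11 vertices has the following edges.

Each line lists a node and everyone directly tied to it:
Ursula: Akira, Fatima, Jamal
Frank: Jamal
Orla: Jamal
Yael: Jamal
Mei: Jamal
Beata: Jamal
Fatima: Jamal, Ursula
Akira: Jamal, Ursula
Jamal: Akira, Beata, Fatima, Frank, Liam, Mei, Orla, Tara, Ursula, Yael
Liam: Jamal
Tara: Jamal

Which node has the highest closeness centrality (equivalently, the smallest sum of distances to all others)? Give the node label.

Farness (sum of distances to all others) for each node — Akira:18, Beata:19, Fatima:18, Frank:19, Jamal:10, Liam:19, Mei:19, Orla:19, Tara:19, Ursula:17, Yael:19.
The smallest farness is 10, for Jamal, so Jamal has the highest closeness.

Jamal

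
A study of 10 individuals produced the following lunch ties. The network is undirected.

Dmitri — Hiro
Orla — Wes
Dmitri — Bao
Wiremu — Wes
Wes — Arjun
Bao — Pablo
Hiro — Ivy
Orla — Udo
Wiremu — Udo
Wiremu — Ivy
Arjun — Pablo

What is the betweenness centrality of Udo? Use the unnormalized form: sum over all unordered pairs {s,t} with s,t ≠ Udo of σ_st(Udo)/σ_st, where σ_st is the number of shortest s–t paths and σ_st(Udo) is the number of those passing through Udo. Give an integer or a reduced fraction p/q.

Pairs whose geodesics pass through Udo — Orla–Dmitri: 1/3; Orla–Hiro: 1/2; Orla–Ivy: 1/2; Orla–Wiremu: 1/2.
All other pairs contribute 0.
Summing the contributions gives betweenness(Udo) = 11/6.

11/6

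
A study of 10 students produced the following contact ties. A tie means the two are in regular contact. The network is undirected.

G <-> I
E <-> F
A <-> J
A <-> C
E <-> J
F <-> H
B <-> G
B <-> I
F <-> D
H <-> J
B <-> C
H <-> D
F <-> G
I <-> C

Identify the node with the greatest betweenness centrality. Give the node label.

Unnormalized betweenness of each node: A:16/3, B:11/6, C:5, D:0, E:3/2, F:73/6, G:29/3, H:23/6, I:11/6, J:41/6.
F has the largest value, 73/6, making it the main broker — the node through which the most shortest paths run.

F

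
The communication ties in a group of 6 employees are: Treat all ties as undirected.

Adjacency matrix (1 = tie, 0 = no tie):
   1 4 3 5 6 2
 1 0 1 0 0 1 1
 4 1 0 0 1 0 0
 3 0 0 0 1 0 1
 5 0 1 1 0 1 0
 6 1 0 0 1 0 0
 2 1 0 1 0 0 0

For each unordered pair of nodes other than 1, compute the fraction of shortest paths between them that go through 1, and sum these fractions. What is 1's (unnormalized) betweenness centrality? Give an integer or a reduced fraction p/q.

Pairs whose geodesics pass through 1 — 4–6: 1/2; 4–2: 1; 6–2: 1.
All other pairs contribute 0.
Summing the contributions gives betweenness(1) = 5/2.

5/2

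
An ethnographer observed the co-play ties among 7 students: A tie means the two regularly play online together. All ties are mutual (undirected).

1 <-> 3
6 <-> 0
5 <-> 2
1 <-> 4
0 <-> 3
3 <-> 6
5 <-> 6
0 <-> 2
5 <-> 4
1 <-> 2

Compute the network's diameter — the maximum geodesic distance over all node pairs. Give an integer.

Eccentricity of each node (its greatest distance to any other): 0:3, 1:2, 2:2, 3:2, 4:3, 5:2, 6:2.
The maximum eccentricity is 3, realized for instance by the pair 4–0 via 4 – 5 – 6 – 0. So the diameter is 3.

3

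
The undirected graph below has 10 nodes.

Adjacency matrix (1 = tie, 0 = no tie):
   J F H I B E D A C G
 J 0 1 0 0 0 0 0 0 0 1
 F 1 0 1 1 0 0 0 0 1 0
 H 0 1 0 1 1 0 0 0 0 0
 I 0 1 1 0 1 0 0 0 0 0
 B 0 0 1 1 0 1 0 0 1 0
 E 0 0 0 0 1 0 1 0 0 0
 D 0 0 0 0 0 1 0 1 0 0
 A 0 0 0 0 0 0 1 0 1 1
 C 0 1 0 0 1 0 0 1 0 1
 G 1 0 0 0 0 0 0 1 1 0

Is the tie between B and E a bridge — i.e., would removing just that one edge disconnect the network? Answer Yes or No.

Even without that edge, B still reaches E via B – C – A – D – E, so the network stays connected. Not a bridge.

No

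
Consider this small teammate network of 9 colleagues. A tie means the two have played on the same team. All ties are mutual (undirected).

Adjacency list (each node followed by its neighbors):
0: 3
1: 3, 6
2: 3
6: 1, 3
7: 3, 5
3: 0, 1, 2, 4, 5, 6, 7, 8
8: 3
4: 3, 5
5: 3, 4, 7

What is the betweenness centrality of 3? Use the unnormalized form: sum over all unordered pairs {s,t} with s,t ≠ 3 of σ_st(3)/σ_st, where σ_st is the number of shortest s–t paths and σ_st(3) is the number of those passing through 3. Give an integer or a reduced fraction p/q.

49/2

Pairs whose geodesics pass through 3 — 4–0: 1; 4–8: 1; 4–7: 1/2; 4–1: 1; 4–2: 1; 4–6: 1; 0–8: 1; 0–7: 1; 0–1: 1; 0–2: 1; 0–6: 1; 0–5: 1; 8–7: 1; 8–1: 1 … (+11 more pairs).
All other pairs contribute 0.
Summing the contributions gives betweenness(3) = 49/2.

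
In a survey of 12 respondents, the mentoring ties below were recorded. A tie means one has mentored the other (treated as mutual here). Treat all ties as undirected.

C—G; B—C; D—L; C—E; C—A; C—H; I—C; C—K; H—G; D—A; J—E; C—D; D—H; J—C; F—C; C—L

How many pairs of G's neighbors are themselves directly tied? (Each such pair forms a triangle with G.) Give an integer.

G's neighbors: C and H.
Neighbor pairs that are themselves tied: G–C–H. Each forms one triangle with G, for 1 in total.

1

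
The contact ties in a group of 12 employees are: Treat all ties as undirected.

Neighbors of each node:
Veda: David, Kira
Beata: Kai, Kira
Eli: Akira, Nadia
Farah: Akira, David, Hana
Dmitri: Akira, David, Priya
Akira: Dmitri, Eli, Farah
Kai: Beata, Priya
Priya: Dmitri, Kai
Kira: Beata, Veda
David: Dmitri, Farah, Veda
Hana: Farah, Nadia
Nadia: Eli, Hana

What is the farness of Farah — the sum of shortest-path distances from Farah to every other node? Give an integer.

25

Distances from Farah: Akira:1, Beata:4, David:1, Dmitri:2, Eli:2, Hana:1, Kai:4, Kira:3, Nadia:2, Priya:3, Veda:2.
Sum = 1 + 4 + 1 + 2 + 2 + 1 + 4 + 3 + 2 + 3 + 2 = 25.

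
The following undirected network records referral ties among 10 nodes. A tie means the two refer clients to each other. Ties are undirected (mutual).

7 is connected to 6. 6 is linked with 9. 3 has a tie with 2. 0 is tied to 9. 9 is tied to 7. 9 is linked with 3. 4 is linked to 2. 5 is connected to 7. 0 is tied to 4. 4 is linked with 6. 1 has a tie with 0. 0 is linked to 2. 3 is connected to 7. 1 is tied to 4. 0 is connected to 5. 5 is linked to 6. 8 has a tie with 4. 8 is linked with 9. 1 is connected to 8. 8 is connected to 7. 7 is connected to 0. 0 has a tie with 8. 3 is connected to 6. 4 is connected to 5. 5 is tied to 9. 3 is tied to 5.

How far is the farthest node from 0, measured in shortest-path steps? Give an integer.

2

Distances from 0: 1:1, 2:1, 3:2, 4:1, 5:1, 6:2, 7:1, 8:1, 9:1.
The largest is 2 (to 6 and 3), so the eccentricity of 0 is 2.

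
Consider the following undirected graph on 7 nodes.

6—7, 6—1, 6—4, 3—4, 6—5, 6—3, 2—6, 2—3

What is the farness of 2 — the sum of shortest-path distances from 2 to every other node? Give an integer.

10

Distances from 2: 1:2, 3:1, 4:2, 5:2, 6:1, 7:2.
Sum = 2 + 1 + 2 + 2 + 1 + 2 = 10.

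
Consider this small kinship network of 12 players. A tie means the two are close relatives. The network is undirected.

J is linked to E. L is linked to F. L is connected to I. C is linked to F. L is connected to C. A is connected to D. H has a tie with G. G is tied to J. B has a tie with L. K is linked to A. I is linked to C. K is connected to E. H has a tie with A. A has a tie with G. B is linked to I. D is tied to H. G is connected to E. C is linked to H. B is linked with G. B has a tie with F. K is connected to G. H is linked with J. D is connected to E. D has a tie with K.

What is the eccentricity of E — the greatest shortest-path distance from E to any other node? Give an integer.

3

Distances from E: A:2, B:2, C:3, D:1, F:3, G:1, H:2, I:3, J:1, K:1, L:3.
The largest is 3 (to C, L, F, and I), so the eccentricity of E is 3.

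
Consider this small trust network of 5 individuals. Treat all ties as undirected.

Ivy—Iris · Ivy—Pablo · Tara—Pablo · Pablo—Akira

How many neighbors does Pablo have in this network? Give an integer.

3

Pablo is directly tied to Akira, Ivy, and Tara. That is 3 neighbors, so the degree of Pablo is 3.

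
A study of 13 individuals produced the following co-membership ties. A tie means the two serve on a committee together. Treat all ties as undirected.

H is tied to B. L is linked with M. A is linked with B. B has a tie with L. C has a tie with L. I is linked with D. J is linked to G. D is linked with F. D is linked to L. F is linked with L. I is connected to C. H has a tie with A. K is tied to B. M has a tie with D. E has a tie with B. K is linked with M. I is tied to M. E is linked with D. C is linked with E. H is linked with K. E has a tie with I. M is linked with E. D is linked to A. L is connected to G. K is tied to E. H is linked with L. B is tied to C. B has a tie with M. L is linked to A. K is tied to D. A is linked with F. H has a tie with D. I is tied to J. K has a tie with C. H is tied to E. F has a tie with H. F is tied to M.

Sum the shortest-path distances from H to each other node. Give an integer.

18

Distances from H: A:1, B:1, C:2, D:1, E:1, F:1, G:2, I:2, J:3, K:1, L:1, M:2.
Sum = 1 + 1 + 2 + 1 + 1 + 1 + 2 + 2 + 3 + 1 + 1 + 2 = 18.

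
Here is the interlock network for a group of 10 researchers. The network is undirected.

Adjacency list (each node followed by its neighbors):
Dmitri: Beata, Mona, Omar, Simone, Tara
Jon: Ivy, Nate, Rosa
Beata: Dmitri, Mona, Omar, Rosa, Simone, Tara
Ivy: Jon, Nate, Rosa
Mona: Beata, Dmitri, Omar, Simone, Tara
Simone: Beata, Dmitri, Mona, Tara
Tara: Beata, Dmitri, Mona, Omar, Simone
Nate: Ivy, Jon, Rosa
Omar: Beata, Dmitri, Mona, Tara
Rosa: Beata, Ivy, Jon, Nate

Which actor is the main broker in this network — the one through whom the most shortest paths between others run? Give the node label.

Beata

Unnormalized betweenness of each node: Beata:81/4, Dmitri:1/4, Ivy:0, Jon:0, Mona:1/4, Nate:0, Omar:0, Rosa:18, Simone:0, Tara:1/4.
Beata has the largest value, 81/4, making it the main broker — the node through which the most shortest paths run.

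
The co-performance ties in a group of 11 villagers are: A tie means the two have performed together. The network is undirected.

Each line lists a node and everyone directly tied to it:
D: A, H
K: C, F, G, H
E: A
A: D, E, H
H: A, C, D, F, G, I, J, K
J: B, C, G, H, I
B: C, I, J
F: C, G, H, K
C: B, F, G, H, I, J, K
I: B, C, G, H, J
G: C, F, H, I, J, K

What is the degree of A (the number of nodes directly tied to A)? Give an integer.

A is directly tied to D, E, and H. That is 3 neighbors, so the degree of A is 3.

3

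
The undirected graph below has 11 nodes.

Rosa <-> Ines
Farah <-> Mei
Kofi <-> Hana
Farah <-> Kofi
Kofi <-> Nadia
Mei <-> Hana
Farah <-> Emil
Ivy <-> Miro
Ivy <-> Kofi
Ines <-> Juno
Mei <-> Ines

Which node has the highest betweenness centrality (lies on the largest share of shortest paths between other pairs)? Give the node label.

Kofi

Unnormalized betweenness of each node: Emil:0, Farah:17, Hana:8, Ines:17, Ivy:9, Juno:0, Kofi:24, Mei:22, Miro:0, Nadia:0, Rosa:0.
Kofi has the largest value, 24, making it the main broker — the node through which the most shortest paths run.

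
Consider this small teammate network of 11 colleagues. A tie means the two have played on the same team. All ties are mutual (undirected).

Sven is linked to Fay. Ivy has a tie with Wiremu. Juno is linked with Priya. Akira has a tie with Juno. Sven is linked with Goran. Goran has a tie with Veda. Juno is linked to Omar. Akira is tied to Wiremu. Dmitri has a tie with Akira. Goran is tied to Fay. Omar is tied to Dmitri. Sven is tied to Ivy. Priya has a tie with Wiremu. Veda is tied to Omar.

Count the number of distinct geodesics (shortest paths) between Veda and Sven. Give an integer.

The shortest distance is 2, and the only length-2 path is Veda–Goran–Sven. So there is exactly 1 shortest path.

1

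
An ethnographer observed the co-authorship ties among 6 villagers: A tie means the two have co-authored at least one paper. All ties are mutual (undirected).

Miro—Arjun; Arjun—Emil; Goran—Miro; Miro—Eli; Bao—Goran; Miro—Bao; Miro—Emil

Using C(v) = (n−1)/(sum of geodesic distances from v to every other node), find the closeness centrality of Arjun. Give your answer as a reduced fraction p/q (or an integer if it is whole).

Distances from Arjun: Bao:2, Eli:2, Emil:1, Goran:2, Miro:1. Sum = 8.
n = 6, so closeness = 5/8.

5/8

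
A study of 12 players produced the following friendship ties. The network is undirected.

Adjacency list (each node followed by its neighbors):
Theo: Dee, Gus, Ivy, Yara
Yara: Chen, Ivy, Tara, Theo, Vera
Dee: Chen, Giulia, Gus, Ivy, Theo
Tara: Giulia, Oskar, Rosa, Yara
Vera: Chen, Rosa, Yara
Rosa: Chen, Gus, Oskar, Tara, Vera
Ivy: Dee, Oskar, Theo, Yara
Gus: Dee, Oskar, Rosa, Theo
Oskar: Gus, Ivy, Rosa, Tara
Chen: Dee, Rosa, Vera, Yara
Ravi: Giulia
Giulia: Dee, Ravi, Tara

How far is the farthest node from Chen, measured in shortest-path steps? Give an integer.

3

Distances from Chen: Dee:1, Giulia:2, Gus:2, Ivy:2, Oskar:2, Ravi:3, Rosa:1, Tara:2, Theo:2, Vera:1, Yara:1.
The largest is 3 (to Ravi), so the eccentricity of Chen is 3.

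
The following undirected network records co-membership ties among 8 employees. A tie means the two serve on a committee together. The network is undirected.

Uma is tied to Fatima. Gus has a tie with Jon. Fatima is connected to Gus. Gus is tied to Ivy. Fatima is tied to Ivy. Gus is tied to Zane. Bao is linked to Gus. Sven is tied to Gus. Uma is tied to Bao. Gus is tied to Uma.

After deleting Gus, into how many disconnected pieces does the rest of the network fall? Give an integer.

Without Gus, the remaining ties split the others into: {Bao, Fatima, Ivy, Uma}; {Jon}; {Zane}; {Sven}.
That's 4 separate components.

4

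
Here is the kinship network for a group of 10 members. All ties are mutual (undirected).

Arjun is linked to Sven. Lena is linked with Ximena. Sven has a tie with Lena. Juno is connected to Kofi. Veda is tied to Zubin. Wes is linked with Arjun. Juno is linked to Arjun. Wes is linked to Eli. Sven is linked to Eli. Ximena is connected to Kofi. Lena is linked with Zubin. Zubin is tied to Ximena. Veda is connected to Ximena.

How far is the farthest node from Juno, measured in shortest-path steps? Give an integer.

3

Distances from Juno: Arjun:1, Eli:3, Kofi:1, Lena:3, Sven:2, Veda:3, Wes:2, Ximena:2, Zubin:3.
The largest is 3 (to Lena, Zubin, Veda, and Eli), so the eccentricity of Juno is 3.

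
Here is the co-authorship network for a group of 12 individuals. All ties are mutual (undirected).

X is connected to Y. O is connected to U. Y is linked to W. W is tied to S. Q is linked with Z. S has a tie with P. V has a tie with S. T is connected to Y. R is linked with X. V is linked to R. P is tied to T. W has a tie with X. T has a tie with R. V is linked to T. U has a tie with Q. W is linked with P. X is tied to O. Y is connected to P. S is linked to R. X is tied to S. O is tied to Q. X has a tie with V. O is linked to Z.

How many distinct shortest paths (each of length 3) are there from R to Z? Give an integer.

The shortest distance is 3, and the only length-3 path is R–X–O–Z. So there is exactly 1 shortest path.

1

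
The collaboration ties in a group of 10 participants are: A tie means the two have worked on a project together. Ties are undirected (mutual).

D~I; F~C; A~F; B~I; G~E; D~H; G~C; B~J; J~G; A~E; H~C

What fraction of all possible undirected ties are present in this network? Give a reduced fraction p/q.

11/45

There are 11 edges and 10 nodes, so the maximum possible is C(10,2) = 45.
Density = 11/45.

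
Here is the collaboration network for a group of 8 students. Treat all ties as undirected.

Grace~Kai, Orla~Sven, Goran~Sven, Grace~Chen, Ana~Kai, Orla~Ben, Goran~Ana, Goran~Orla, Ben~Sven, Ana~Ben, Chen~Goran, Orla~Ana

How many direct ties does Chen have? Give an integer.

2

Chen is directly tied to Goran and Grace. That is 2 neighbors, so the degree of Chen is 2.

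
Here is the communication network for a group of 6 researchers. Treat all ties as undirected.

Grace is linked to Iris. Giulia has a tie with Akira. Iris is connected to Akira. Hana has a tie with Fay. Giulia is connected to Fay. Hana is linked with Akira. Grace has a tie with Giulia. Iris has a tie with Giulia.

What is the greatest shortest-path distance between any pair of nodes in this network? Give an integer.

3

Eccentricity of each node (its greatest distance to any other): Akira:2, Fay:2, Giulia:2, Grace:3, Hana:3, Iris:2.
The maximum eccentricity is 3, realized for instance by the pair Hana–Grace via Hana – Fay – Giulia – Grace. So the diameter is 3.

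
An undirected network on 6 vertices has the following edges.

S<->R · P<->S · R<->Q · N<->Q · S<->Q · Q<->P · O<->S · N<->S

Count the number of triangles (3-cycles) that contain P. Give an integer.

P's neighbors: Q and S.
Neighbor pairs that are themselves tied: P–Q–S. Each forms one triangle with P, for 1 in total.

1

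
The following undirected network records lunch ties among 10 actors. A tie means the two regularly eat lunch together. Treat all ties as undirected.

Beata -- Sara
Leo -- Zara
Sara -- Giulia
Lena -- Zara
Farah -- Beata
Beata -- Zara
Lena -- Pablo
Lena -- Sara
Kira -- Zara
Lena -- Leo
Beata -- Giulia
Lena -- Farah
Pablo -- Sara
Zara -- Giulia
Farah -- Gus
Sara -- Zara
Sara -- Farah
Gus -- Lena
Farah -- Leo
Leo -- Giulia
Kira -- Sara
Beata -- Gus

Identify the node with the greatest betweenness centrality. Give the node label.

Sara

Unnormalized betweenness of each node: Beata:169/60, Farah:28/15, Giulia:7/12, Gus:1/4, Kira:0, Lena:157/30, Leo:11/12, Pablo:0, Sara:124/15, Zara:61/15.
Sara has the largest value, 124/15, making it the main broker — the node through which the most shortest paths run.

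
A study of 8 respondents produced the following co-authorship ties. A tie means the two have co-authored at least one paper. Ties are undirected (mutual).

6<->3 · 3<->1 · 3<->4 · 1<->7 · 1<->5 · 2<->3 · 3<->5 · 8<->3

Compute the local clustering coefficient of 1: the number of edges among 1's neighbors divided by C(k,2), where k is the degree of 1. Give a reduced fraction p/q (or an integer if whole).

1's neighbors: 3, 5, and 7 (k = 3).
Possible neighbor pairs: C(3,2) = 3. Edges among them: 3–5 → e = 1.
Clustering(1) = 1/3.

1/3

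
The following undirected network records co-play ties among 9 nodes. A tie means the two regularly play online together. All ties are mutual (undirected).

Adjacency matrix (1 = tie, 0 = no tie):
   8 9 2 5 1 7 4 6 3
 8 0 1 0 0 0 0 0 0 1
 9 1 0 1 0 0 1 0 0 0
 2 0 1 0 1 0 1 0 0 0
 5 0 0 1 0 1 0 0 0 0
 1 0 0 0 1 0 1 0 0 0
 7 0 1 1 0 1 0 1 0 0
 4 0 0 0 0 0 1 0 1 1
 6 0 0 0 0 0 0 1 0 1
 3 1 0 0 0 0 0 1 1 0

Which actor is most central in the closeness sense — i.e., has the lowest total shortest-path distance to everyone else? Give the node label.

Farness (sum of distances to all others) for each node — 1:17, 2:15, 3:17, 4:14, 5:20, 6:19, 7:12, 8:16, 9:14.
The smallest farness is 12, for 7, so 7 has the highest closeness.

7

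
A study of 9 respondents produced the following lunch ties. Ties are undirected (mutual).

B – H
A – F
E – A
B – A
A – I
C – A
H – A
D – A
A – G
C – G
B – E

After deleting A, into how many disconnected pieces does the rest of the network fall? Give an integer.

5

Without A, the remaining ties split the others into: {B, E, H}; {C, G}; {D}; {F}; {I}.
That's 5 separate components.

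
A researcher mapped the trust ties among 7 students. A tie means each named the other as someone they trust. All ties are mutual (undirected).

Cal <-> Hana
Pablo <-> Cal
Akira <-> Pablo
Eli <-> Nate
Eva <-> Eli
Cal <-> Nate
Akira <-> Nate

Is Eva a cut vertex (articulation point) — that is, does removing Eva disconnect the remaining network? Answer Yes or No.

Even without Eva, every remaining node can still reach every other (the residual graph is connected), so Eva is not a cut vertex.

No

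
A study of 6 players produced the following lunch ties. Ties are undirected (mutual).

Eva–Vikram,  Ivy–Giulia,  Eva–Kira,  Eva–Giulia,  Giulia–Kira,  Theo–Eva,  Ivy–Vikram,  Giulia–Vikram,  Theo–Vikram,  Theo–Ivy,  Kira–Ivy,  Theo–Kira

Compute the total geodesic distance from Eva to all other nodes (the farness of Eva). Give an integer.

6

Distances from Eva: Giulia:1, Ivy:2, Kira:1, Theo:1, Vikram:1.
Sum = 1 + 2 + 1 + 1 + 1 = 6.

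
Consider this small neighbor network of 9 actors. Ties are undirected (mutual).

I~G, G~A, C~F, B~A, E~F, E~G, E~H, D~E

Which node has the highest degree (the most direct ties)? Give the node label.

Degrees — A:2, B:1, C:1, D:1, E:4, F:2, G:3, H:1, I:1.
The maximum is 4, attained only by E.

E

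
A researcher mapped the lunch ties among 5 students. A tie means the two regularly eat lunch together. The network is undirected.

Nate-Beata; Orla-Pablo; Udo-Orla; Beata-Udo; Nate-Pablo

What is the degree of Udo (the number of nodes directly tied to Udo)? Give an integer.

2

Udo is directly tied to Beata and Orla. That is 2 neighbors, so the degree of Udo is 2.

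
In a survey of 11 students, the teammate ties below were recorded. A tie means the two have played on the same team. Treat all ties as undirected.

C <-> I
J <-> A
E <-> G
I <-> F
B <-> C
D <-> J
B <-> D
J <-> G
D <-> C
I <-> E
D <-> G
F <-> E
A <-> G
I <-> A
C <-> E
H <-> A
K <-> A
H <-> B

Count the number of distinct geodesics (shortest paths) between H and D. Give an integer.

1

The shortest distance is 2, and the only length-2 path is H–B–D. So there is exactly 1 shortest path.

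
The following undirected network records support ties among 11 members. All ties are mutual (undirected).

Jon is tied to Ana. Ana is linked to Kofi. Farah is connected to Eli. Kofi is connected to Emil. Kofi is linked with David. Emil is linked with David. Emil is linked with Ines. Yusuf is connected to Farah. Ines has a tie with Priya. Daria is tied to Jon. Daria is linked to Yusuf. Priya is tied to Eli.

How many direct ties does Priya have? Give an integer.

Priya is directly tied to Eli and Ines. That is 2 neighbors, so the degree of Priya is 2.

2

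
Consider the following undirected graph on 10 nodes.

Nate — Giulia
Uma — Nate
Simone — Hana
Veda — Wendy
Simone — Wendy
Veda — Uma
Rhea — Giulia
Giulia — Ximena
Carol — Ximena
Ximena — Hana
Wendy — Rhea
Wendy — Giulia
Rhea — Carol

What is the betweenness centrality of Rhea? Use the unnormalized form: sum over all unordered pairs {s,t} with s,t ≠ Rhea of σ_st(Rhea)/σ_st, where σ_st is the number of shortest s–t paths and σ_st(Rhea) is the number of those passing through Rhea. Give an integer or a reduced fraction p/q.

25/6

Pairs whose geodesics pass through Rhea — Uma–Carol: 2/3; Nate–Carol: 1/2; Giulia–Carol: 1/2; Carol–Simone: 1/2; Carol–Wendy: 1; Carol–Veda: 1.
All other pairs contribute 0.
Summing the contributions gives betweenness(Rhea) = 25/6.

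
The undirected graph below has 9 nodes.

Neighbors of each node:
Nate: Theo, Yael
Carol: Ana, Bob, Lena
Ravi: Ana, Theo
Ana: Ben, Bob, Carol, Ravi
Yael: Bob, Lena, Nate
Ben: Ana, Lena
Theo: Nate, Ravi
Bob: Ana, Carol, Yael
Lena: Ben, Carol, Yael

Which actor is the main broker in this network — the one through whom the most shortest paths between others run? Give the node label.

Ana

Unnormalized betweenness of each node: Ana:17/2, Ben:1, Bob:3, Carol:3/2, Lena:7/2, Nate:3, Ravi:4, Theo:2, Yael:13/2.
Ana has the largest value, 17/2, making it the main broker — the node through which the most shortest paths run.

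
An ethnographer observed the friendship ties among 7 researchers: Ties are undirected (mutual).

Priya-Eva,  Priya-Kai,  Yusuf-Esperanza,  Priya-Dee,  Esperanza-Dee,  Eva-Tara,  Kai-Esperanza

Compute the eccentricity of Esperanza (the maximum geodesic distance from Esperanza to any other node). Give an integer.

4

Distances from Esperanza: Dee:1, Eva:3, Kai:1, Priya:2, Tara:4, Yusuf:1.
The largest is 4 (to Tara), so the eccentricity of Esperanza is 4.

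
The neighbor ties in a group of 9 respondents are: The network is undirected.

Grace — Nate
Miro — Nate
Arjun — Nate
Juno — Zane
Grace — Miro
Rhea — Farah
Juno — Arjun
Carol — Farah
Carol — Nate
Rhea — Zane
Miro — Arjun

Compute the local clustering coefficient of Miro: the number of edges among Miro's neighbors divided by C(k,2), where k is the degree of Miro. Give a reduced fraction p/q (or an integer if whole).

Miro's neighbors: Arjun, Grace, and Nate (k = 3).
Possible neighbor pairs: C(3,2) = 3. Edges among them: Arjun–Nate, Grace–Nate → e = 2.
Clustering(Miro) = 2/3.

2/3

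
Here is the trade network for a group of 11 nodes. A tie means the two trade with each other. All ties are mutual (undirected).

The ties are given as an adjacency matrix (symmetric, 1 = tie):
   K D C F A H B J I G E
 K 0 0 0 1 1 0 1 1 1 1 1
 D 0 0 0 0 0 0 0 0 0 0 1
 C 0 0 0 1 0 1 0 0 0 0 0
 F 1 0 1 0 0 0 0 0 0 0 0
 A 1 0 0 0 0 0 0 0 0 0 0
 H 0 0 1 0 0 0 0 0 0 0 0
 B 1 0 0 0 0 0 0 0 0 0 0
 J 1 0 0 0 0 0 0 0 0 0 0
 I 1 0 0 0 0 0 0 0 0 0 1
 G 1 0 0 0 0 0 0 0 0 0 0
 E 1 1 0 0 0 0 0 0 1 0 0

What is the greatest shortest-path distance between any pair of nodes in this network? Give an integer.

5

Eccentricity of each node (its greatest distance to any other): A:4, B:4, C:4, D:5, E:4, F:3, G:4, H:5, I:4, J:4, K:3.
The maximum eccentricity is 5, realized for instance by the pair D–H via D – E – K – F – C – H. So the diameter is 5.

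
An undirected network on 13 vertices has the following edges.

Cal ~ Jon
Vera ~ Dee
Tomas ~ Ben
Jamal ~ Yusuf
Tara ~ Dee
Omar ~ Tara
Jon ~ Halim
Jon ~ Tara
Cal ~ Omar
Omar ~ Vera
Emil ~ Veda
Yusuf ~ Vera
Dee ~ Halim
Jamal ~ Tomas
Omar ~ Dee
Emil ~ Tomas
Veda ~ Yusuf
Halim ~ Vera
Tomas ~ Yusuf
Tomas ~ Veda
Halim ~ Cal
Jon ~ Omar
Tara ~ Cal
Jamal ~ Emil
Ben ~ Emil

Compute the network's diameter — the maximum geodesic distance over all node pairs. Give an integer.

5

Eccentricity of each node (its greatest distance to any other): Ben:5, Cal:5, Dee:4, Emil:5, Halim:4, Jamal:4, Jon:5, Omar:4, Tara:5, Tomas:4, Veda:4, Vera:3, Yusuf:3.
The maximum eccentricity is 5, realized for instance by the pair Jon–Ben via Jon – Halim – Vera – Yusuf – Tomas – Ben. So the diameter is 5.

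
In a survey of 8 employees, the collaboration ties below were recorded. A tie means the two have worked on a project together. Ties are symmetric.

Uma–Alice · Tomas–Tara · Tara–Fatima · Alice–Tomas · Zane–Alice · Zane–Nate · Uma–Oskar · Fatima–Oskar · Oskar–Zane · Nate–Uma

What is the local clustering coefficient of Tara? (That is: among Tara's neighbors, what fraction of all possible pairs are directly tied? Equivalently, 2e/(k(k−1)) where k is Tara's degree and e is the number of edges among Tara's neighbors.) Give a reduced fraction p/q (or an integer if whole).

0

Tara's neighbors: Fatima and Tomas (k = 2).
Possible neighbor pairs: C(2,2) = 1. Edges among them: none → e = 0.
Clustering(Tara) = 0/1.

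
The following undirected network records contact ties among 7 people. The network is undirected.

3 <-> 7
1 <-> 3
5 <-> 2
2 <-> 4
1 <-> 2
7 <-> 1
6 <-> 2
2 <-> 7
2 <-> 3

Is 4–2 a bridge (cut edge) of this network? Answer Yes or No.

Yes

Without the 4–2 edge there is no alternate route between 4 and 2, so the network disconnects. It is a bridge.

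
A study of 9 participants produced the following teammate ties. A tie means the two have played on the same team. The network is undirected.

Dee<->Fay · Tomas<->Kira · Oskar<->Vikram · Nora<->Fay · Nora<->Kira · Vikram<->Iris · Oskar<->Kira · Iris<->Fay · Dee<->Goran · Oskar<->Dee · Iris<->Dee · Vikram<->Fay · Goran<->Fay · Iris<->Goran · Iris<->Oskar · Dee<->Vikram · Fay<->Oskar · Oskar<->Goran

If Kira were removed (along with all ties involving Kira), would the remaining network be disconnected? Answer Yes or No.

Yes

Removing Kira leaves {Tomas} with no path to {Dee, Fay, Goran, Iris, Nora, Oskar, and Vikram}, so the network splits into 2 components. Kira is a cut vertex.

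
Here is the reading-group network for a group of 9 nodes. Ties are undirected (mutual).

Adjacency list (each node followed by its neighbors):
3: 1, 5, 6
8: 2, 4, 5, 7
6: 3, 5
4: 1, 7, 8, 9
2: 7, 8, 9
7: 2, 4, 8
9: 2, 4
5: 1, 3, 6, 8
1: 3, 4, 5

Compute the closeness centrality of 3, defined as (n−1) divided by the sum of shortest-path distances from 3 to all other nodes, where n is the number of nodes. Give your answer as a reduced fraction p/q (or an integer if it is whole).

1/2

Distances from 3: 1:1, 2:3, 4:2, 5:1, 6:1, 7:3, 8:2, 9:3. Sum = 16.
n = 9, so closeness = 8/16 = 1/2.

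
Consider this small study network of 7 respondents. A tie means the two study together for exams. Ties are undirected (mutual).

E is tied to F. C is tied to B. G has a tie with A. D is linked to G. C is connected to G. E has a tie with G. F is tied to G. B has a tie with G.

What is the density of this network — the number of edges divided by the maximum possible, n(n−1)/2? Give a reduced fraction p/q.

8/21

There are 8 edges and 7 nodes, so the maximum possible is C(7,2) = 21.
Density = 8/21.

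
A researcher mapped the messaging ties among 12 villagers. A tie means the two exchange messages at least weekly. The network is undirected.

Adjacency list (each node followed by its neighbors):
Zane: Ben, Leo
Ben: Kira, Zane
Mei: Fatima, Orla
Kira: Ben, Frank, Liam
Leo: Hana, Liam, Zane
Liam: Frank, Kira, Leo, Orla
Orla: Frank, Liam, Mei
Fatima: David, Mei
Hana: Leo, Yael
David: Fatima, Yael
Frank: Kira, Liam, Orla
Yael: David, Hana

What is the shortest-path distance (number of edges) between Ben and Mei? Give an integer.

One shortest route is Ben – Kira – Liam – Orla – Mei, which uses 4 edges, and at distance 3 from Ben we only reach {Hana, Orla}, which does not include Mei. So d(Ben,Mei) = 4.

4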